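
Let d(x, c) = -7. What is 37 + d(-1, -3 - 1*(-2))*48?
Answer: -299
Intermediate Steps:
37 + d(-1, -3 - 1*(-2))*48 = 37 - 7*48 = 37 - 336 = -299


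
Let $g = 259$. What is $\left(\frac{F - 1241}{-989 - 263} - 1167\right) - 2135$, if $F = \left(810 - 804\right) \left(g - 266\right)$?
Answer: $- \frac{4132821}{1252} \approx -3301.0$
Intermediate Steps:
$F = -42$ ($F = \left(810 - 804\right) \left(259 - 266\right) = 6 \left(-7\right) = -42$)
$\left(\frac{F - 1241}{-989 - 263} - 1167\right) - 2135 = \left(\frac{-42 - 1241}{-989 - 263} - 1167\right) - 2135 = \left(- \frac{1283}{-1252} - 1167\right) - 2135 = \left(\left(-1283\right) \left(- \frac{1}{1252}\right) - 1167\right) - 2135 = \left(\frac{1283}{1252} - 1167\right) - 2135 = - \frac{1459801}{1252} - 2135 = - \frac{4132821}{1252}$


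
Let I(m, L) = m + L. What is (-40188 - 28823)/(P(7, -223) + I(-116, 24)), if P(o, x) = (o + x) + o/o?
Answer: 69011/307 ≈ 224.79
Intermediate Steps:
P(o, x) = 1 + o + x (P(o, x) = (o + x) + 1 = 1 + o + x)
I(m, L) = L + m
(-40188 - 28823)/(P(7, -223) + I(-116, 24)) = (-40188 - 28823)/((1 + 7 - 223) + (24 - 116)) = -69011/(-215 - 92) = -69011/(-307) = -69011*(-1/307) = 69011/307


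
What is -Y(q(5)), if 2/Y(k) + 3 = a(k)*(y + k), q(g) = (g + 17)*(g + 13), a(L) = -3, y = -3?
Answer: 1/591 ≈ 0.0016920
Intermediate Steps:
q(g) = (13 + g)*(17 + g) (q(g) = (17 + g)*(13 + g) = (13 + g)*(17 + g))
Y(k) = 2/(6 - 3*k) (Y(k) = 2/(-3 - 3*(-3 + k)) = 2/(-3 + (9 - 3*k)) = 2/(6 - 3*k))
-Y(q(5)) = -2/(3*(2 - (221 + 5² + 30*5))) = -2/(3*(2 - (221 + 25 + 150))) = -2/(3*(2 - 1*396)) = -2/(3*(2 - 396)) = -2/(3*(-394)) = -2*(-1)/(3*394) = -1*(-1/591) = 1/591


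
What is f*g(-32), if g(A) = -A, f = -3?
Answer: -96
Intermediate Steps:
f*g(-32) = -(-3)*(-32) = -3*32 = -96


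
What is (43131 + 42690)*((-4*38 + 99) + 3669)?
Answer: 310328736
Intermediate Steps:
(43131 + 42690)*((-4*38 + 99) + 3669) = 85821*((-152 + 99) + 3669) = 85821*(-53 + 3669) = 85821*3616 = 310328736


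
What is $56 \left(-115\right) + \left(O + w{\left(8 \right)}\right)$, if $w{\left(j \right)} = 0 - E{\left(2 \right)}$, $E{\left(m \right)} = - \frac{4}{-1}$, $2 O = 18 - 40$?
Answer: $-6455$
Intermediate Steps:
$O = -11$ ($O = \frac{18 - 40}{2} = \frac{1}{2} \left(-22\right) = -11$)
$E{\left(m \right)} = 4$ ($E{\left(m \right)} = \left(-4\right) \left(-1\right) = 4$)
$w{\left(j \right)} = -4$ ($w{\left(j \right)} = 0 - 4 = -4$)
$56 \left(-115\right) + \left(O + w{\left(8 \right)}\right) = 56 \left(-115\right) - 15 = -6440 - 15 = -6455$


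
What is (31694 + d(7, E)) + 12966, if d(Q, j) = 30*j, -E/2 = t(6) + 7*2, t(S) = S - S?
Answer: 43820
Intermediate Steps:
t(S) = 0
E = -28 (E = -2*(0 + 7*2) = -2*(0 + 14) = -2*14 = -28)
(31694 + d(7, E)) + 12966 = (31694 + 30*(-28)) + 12966 = (31694 - 840) + 12966 = 30854 + 12966 = 43820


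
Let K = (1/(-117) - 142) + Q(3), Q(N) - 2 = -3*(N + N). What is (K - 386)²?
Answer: 4051195201/13689 ≈ 2.9595e+5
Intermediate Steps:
Q(N) = 2 - 6*N (Q(N) = 2 - 3*(N + N) = 2 - 6*N)
K = -18487/117 (K = (1/(-117) - 142) + (2 - 6*3) = (-1/117 - 142) + (2 - 18) = -16615/117 - 16 = -18487/117 ≈ -158.01)
(K - 386)² = (-18487/117 - 386)² = (-63649/117)² = 4051195201/13689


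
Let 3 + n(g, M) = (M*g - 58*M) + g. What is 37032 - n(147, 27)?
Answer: 34485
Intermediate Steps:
n(g, M) = -3 + g - 58*M + M*g (n(g, M) = -3 + ((M*g - 58*M) + g) = -3 + ((-58*M + M*g) + g) = -3 + (g - 58*M + M*g) = -3 + g - 58*M + M*g)
37032 - n(147, 27) = 37032 - (-3 + 147 - 58*27 + 27*147) = 37032 - (-3 + 147 - 1566 + 3969) = 37032 - 1*2547 = 37032 - 2547 = 34485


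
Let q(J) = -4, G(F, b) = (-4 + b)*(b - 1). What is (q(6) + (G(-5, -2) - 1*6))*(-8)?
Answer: -64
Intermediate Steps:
G(F, b) = (-1 + b)*(-4 + b) (G(F, b) = (-4 + b)*(-1 + b) = (-1 + b)*(-4 + b))
(q(6) + (G(-5, -2) - 1*6))*(-8) = (-4 + ((4 + (-2)² - 5*(-2)) - 1*6))*(-8) = (-4 + ((4 + 4 + 10) - 6))*(-8) = (-4 + (18 - 6))*(-8) = (-4 + 12)*(-8) = 8*(-8) = -64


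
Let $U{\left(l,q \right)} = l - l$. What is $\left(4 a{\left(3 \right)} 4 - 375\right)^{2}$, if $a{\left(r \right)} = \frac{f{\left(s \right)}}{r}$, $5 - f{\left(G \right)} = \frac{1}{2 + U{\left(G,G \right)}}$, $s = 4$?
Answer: $123201$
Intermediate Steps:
$U{\left(l,q \right)} = 0$
$f{\left(G \right)} = \frac{9}{2}$ ($f{\left(G \right)} = 5 - \frac{1}{2 + 0} = 5 - \frac{1}{2} = \frac{9}{2}$)
$a{\left(r \right)} = \frac{9}{2 r}$
$\left(4 a{\left(3 \right)} 4 - 375\right)^{2} = \left(4 \frac{9}{2 \cdot 3} \cdot 4 - 375\right)^{2} = \left(4 \cdot \frac{9}{2} \cdot \frac{1}{3} \cdot 4 - 375\right)^{2} = \left(4 \cdot \frac{3}{2} \cdot 4 - 375\right)^{2} = \left(6 \cdot 4 - 375\right)^{2} = \left(24 - 375\right)^{2} = \left(-351\right)^{2} = 123201$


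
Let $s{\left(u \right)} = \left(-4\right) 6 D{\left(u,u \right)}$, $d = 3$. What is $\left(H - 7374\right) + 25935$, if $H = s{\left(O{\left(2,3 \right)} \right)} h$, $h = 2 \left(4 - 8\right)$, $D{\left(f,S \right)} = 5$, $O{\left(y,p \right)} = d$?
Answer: $19521$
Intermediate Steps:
$O{\left(y,p \right)} = 3$
$s{\left(u \right)} = -120$ ($s{\left(u \right)} = \left(-4\right) 6 \cdot 5 = \left(-24\right) 5 = -120$)
$h = -8$ ($h = 2 \left(4 - 8\right) = 2 \left(-4\right) = -8$)
$H = 960$ ($H = \left(-120\right) \left(-8\right) = 960$)
$\left(H - 7374\right) + 25935 = \left(960 - 7374\right) + 25935 = -6414 + 25935 = 19521$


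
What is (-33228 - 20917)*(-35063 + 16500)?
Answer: 1005093635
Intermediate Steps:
(-33228 - 20917)*(-35063 + 16500) = -54145*(-18563) = 1005093635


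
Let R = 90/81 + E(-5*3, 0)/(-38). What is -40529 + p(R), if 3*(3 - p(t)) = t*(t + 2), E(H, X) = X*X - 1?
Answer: -14220666589/350892 ≈ -40527.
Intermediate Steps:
E(H, X) = -1 + X² (E(H, X) = X² - 1 = -1 + X²)
R = 389/342 (R = 90/81 + (-1 + 0²)/(-38) = 90*(1/81) + (-1 + 0)*(-1/38) = 10/9 - 1*(-1/38) = 10/9 + 1/38 = 389/342 ≈ 1.1374)
p(t) = 3 - t*(2 + t)/3 (p(t) = 3 - t*(t + 2)/3 = 3 - t*(2 + t)/3)
-40529 + p(R) = -40529 + (3 - ⅔*389/342 - (389/342)²/3) = -40529 + (3 - 389/513 - ⅓*151321/116964) = -40529 + (3 - 389/513 - 151321/350892) = -40529 + 635279/350892 = -14220666589/350892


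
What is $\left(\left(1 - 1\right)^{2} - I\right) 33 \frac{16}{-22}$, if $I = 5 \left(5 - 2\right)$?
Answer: $360$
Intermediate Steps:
$I = 15$ ($I = 5 \left(5 + \left(-5 + 3\right)\right) = 5 \left(5 - 2\right) = 5 \cdot 3 = 15$)
$\left(\left(1 - 1\right)^{2} - I\right) 33 \frac{16}{-22} = \left(\left(1 - 1\right)^{2} - 15\right) 33 \frac{16}{-22} = \left(0^{2} - 15\right) 33 \cdot 16 \left(- \frac{1}{22}\right) = \left(0 - 15\right) 33 \left(- \frac{8}{11}\right) = \left(-15\right) 33 \left(- \frac{8}{11}\right) = \left(-495\right) \left(- \frac{8}{11}\right) = 360$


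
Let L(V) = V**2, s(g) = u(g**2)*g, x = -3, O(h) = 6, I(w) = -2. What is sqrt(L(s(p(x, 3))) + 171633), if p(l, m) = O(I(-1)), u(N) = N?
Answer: sqrt(218289) ≈ 467.21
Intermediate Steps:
p(l, m) = 6
s(g) = g**3 (s(g) = g**2*g = g**3)
sqrt(L(s(p(x, 3))) + 171633) = sqrt((6**3)**2 + 171633) = sqrt(216**2 + 171633) = sqrt(46656 + 171633) = sqrt(218289)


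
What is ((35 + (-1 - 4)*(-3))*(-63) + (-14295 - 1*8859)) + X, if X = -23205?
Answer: -49509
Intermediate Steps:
((35 + (-1 - 4)*(-3))*(-63) + (-14295 - 1*8859)) + X = ((35 + (-1 - 4)*(-3))*(-63) + (-14295 - 1*8859)) - 23205 = ((35 - 5*(-3))*(-63) + (-14295 - 8859)) - 23205 = ((35 + 15)*(-63) - 23154) - 23205 = (50*(-63) - 23154) - 23205 = (-3150 - 23154) - 23205 = -26304 - 23205 = -49509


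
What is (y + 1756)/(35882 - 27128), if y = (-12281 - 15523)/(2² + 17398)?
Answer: 1090361/5440611 ≈ 0.20041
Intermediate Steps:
y = -1986/1243 (y = -27804/(4 + 17398) = -27804/17402 = -27804*1/17402 = -1986/1243 ≈ -1.5977)
(y + 1756)/(35882 - 27128) = (-1986/1243 + 1756)/(35882 - 27128) = (2180722/1243)/8754 = (2180722/1243)*(1/8754) = 1090361/5440611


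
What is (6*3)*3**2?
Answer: 162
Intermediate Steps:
(6*3)*3**2 = 18*9 = 162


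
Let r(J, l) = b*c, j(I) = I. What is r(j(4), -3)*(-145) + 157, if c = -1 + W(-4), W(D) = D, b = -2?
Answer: -1293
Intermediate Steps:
c = -5 (c = -1 - 4 = -5)
r(J, l) = 10 (r(J, l) = -2*(-5) = 10)
r(j(4), -3)*(-145) + 157 = 10*(-145) + 157 = -1450 + 157 = -1293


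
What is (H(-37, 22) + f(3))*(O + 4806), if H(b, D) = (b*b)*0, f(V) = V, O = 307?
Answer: 15339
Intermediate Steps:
H(b, D) = 0 (H(b, D) = b²*0 = 0)
(H(-37, 22) + f(3))*(O + 4806) = (0 + 3)*(307 + 4806) = 3*5113 = 15339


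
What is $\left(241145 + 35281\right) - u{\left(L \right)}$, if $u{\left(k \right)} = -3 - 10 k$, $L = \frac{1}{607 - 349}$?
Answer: $\frac{35659346}{129} \approx 2.7643 \cdot 10^{5}$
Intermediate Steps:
$L = \frac{1}{258} \approx 0.003876$
$\left(241145 + 35281\right) - u{\left(L \right)} = \left(241145 + 35281\right) - \left(-3 - \frac{5}{129}\right) = 276426 - \left(-3 - \frac{5}{129}\right) = 276426 - - \frac{392}{129} = 276426 + \frac{392}{129} = \frac{35659346}{129}$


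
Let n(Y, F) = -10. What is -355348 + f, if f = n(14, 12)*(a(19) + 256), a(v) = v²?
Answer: -361518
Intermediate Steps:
f = -6170 (f = -10*(19² + 256) = -10*(361 + 256) = -10*617 = -6170)
-355348 + f = -355348 - 6170 = -361518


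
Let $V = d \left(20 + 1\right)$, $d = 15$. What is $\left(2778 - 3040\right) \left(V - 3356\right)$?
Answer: $796742$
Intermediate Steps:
$V = 315$ ($V = 15 \left(20 + 1\right) = 15 \cdot 21 = 315$)
$\left(2778 - 3040\right) \left(V - 3356\right) = \left(2778 - 3040\right) \left(315 - 3356\right) = \left(-262\right) \left(-3041\right) = 796742$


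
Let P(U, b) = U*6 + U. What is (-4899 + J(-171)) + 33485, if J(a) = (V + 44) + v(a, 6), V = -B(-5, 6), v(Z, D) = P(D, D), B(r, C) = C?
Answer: 28666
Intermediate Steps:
P(U, b) = 7*U (P(U, b) = 6*U + U = 7*U)
v(Z, D) = 7*D
V = -6 (V = -1*6 = -6)
J(a) = 80 (J(a) = (-6 + 44) + 7*6 = 38 + 42 = 80)
(-4899 + J(-171)) + 33485 = (-4899 + 80) + 33485 = -4819 + 33485 = 28666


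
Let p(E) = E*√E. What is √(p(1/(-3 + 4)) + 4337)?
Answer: 3*√482 ≈ 65.864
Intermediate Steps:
p(E) = E^(3/2)
√(p(1/(-3 + 4)) + 4337) = √((1/(-3 + 4))^(3/2) + 4337) = √((1/1)^(3/2) + 4337) = √(1^(3/2) + 4337) = √(1 + 4337) = √4338 = 3*√482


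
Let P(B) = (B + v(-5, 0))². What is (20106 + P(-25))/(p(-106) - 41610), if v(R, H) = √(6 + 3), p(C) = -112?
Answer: -10295/20861 ≈ -0.49350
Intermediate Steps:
v(R, H) = 3 (v(R, H) = √9 = 3)
P(B) = (3 + B)² (P(B) = (B + 3)² = (3 + B)²)
(20106 + P(-25))/(p(-106) - 41610) = (20106 + (3 - 25)²)/(-112 - 41610) = (20106 + (-22)²)/(-41722) = (20106 + 484)*(-1/41722) = 20590*(-1/41722) = -10295/20861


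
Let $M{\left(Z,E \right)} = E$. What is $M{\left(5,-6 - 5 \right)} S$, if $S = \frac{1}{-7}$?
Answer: $\frac{11}{7} \approx 1.5714$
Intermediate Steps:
$S = - \frac{1}{7} \approx -0.14286$
$M{\left(5,-6 - 5 \right)} S = \left(-6 - 5\right) \left(- \frac{1}{7}\right) = \left(-11\right) \left(- \frac{1}{7}\right) = \frac{11}{7}$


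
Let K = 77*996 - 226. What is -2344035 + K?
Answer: -2267569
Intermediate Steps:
K = 76466 (K = 76692 - 226 = 76466)
-2344035 + K = -2344035 + 76466 = -2267569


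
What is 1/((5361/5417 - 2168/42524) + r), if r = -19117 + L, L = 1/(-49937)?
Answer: -2875778297999/54973554347161961 ≈ -5.2312e-5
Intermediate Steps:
L = -1/49937 ≈ -2.0025e-5
r = -954645630/49937 (r = -19117 - 1/49937 = -954645630/49937 ≈ -19117.)
1/((5361/5417 - 2168/42524) + r) = 1/((5361/5417 - 2168/42524) - 954645630/49937) = 1/((5361*(1/5417) - 2168*1/42524) - 954645630/49937) = 1/((5361/5417 - 542/10631) - 954645630/49937) = 1/(54056777/57588127 - 954645630/49937) = 1/(-54973554347161961/2875778297999) = -2875778297999/54973554347161961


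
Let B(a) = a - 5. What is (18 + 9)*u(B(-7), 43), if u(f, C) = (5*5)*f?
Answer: -8100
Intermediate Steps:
B(a) = -5 + a
u(f, C) = 25*f
(18 + 9)*u(B(-7), 43) = (18 + 9)*(25*(-5 - 7)) = 27*(25*(-12)) = 27*(-300) = -8100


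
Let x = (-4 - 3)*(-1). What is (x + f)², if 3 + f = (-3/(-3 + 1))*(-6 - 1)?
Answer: 169/4 ≈ 42.250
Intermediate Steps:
x = 7 (x = -7*(-1) = 7)
f = -27/2 (f = -3 + (-3/(-3 + 1))*(-6 - 1) = -3 + (-3/(-2))*(-7) = -3 - ½*(-3)*(-7) = -3 + (3/2)*(-7) = -3 - 21/2 = -27/2 ≈ -13.500)
(x + f)² = (7 - 27/2)² = (-13/2)² = 169/4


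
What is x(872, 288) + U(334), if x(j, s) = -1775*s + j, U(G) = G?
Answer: -509994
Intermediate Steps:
x(j, s) = j - 1775*s
x(872, 288) + U(334) = (872 - 1775*288) + 334 = (872 - 511200) + 334 = -510328 + 334 = -509994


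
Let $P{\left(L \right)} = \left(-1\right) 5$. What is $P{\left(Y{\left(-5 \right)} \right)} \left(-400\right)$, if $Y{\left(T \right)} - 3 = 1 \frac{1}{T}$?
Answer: $2000$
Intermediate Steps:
$Y{\left(T \right)} = 3 + \frac{1}{T}$ ($Y{\left(T \right)} = 3 + 1 \frac{1}{T} = 3 + \frac{1}{T}$)
$P{\left(L \right)} = -5$
$P{\left(Y{\left(-5 \right)} \right)} \left(-400\right) = \left(-5\right) \left(-400\right) = 2000$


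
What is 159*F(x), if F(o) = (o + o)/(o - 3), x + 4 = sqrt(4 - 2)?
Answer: 8268/47 - 954*sqrt(2)/47 ≈ 147.21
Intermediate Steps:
x = -4 + sqrt(2) (x = -4 + sqrt(4 - 2) = -4 + sqrt(2) ≈ -2.5858)
F(o) = 2*o/(-3 + o) (F(o) = (2*o)/(-3 + o) = 2*o/(-3 + o))
159*F(x) = 159*(2*(-4 + sqrt(2))/(-3 + (-4 + sqrt(2)))) = 159*(2*(-4 + sqrt(2))/(-7 + sqrt(2))) = 318*(-4 + sqrt(2))/(-7 + sqrt(2))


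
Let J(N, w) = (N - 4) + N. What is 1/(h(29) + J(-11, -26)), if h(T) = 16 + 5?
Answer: -⅕ ≈ -0.20000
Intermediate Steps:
J(N, w) = -4 + 2*N (J(N, w) = (-4 + N) + N = -4 + 2*N)
h(T) = 21
1/(h(29) + J(-11, -26)) = 1/(21 + (-4 + 2*(-11))) = 1/(21 + (-4 - 22)) = 1/(21 - 26) = 1/(-5) = -⅕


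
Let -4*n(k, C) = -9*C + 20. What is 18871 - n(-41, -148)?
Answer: 19209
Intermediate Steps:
n(k, C) = -5 + 9*C/4 (n(k, C) = -(-9*C + 20)/4 = -(20 - 9*C)/4 = -5 + 9*C/4)
18871 - n(-41, -148) = 18871 - (-5 + (9/4)*(-148)) = 18871 - (-5 - 333) = 18871 - 1*(-338) = 18871 + 338 = 19209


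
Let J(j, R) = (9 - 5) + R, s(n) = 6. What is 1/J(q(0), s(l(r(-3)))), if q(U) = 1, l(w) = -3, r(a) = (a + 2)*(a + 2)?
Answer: ⅒ ≈ 0.10000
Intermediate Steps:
r(a) = (2 + a)² (r(a) = (2 + a)*(2 + a) = (2 + a)²)
J(j, R) = 4 + R
1/J(q(0), s(l(r(-3)))) = 1/(4 + 6) = 1/10 = ⅒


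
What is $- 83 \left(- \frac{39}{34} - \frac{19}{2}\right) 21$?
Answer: $\frac{315483}{17} \approx 18558.0$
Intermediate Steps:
$- 83 \left(- \frac{39}{34} - \frac{19}{2}\right) 21 = \left(-83\right) \left(- \frac{181}{17}\right) 21 = \frac{15023}{17} \cdot 21 = \frac{315483}{17}$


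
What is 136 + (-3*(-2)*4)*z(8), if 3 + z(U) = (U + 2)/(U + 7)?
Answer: 80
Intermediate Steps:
z(U) = -3 + (2 + U)/(7 + U) (z(U) = -3 + (U + 2)/(U + 7) = -3 + (2 + U)/(7 + U))
136 + (-3*(-2)*4)*z(8) = 136 + (-3*(-2)*4)*((-19 - 2*8)/(7 + 8)) = 136 + (6*4)*((-19 - 16)/15) = 136 + 24*((1/15)*(-35)) = 136 + 24*(-7/3) = 136 - 56 = 80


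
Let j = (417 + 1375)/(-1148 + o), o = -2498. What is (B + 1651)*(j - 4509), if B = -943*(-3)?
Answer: -36829197440/1823 ≈ -2.0203e+7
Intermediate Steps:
B = 2829
j = -896/1823 (j = (417 + 1375)/(-1148 - 2498) = 1792/(-3646) = 1792*(-1/3646) = -896/1823 ≈ -0.49150)
(B + 1651)*(j - 4509) = (2829 + 1651)*(-896/1823 - 4509) = 4480*(-8220803/1823) = -36829197440/1823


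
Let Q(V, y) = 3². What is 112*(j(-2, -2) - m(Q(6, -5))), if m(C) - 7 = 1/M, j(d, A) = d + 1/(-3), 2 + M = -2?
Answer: -3052/3 ≈ -1017.3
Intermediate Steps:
M = -4 (M = -2 - 2 = -4)
j(d, A) = -⅓ + d (j(d, A) = d + 1*(-⅓) = d - ⅓ = -⅓ + d)
Q(V, y) = 9
m(C) = 27/4 (m(C) = 7 + 1/(-4) = 7 - ¼ = 27/4)
112*(j(-2, -2) - m(Q(6, -5))) = 112*((-⅓ - 2) - 1*27/4) = 112*(-7/3 - 27/4) = 112*(-109/12) = -3052/3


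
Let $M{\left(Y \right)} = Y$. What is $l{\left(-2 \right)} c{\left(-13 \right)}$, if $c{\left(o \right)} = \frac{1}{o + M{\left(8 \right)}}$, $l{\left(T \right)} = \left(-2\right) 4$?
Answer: $\frac{8}{5} \approx 1.6$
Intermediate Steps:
$l{\left(T \right)} = -8$
$c{\left(o \right)} = \frac{1}{8 + o}$ ($c{\left(o \right)} = \frac{1}{o + 8} = \frac{1}{8 + o}$)
$l{\left(-2 \right)} c{\left(-13 \right)} = - \frac{8}{8 - 13} = - \frac{8}{-5} = \left(-8\right) \left(- \frac{1}{5}\right) = \frac{8}{5}$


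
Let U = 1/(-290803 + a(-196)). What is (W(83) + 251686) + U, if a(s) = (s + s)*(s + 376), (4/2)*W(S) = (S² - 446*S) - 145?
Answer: 85480056286/361363 ≈ 2.3655e+5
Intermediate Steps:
W(S) = -145/2 + S²/2 - 223*S (W(S) = ((S² - 446*S) - 145)/2 = (-145 + S² - 446*S)/2 = -145/2 + S²/2 - 223*S)
a(s) = 2*s*(376 + s) (a(s) = (2*s)*(376 + s) = 2*s*(376 + s))
U = -1/361363 (U = 1/(-290803 + 2*(-196)*(376 - 196)) = 1/(-290803 + 2*(-196)*180) = 1/(-290803 - 70560) = 1/(-361363) = -1/361363 ≈ -2.7673e-6)
(W(83) + 251686) + U = ((-145/2 + (½)*83² - 223*83) + 251686) - 1/361363 = ((-145/2 + (½)*6889 - 18509) + 251686) - 1/361363 = ((-145/2 + 6889/2 - 18509) + 251686) - 1/361363 = (-15137 + 251686) - 1/361363 = 236549 - 1/361363 = 85480056286/361363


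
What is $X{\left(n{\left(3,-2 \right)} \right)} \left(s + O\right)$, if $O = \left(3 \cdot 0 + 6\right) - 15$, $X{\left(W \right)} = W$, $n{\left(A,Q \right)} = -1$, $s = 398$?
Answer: $-389$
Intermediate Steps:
$O = -9$ ($O = \left(0 + 6\right) - 15 = 6 - 15 = -9$)
$X{\left(n{\left(3,-2 \right)} \right)} \left(s + O\right) = - (398 - 9) = \left(-1\right) 389 = -389$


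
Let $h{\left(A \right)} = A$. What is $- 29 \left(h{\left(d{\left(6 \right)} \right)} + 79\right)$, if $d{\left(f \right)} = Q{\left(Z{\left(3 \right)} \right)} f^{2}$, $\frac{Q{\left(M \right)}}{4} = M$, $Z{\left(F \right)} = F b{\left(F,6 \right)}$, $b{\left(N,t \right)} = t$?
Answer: $-77459$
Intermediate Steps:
$Z{\left(F \right)} = 6 F$ ($Z{\left(F \right)} = F 6 = 6 F$)
$Q{\left(M \right)} = 4 M$
$d{\left(f \right)} = 72 f^{2}$ ($d{\left(f \right)} = 4 \cdot 6 \cdot 3 f^{2} = 4 \cdot 18 f^{2} = 72 f^{2}$)
$- 29 \left(h{\left(d{\left(6 \right)} \right)} + 79\right) = - 29 \left(72 \cdot 6^{2} + 79\right) = - 29 \left(72 \cdot 36 + 79\right) = - 29 \left(2592 + 79\right) = \left(-29\right) 2671 = -77459$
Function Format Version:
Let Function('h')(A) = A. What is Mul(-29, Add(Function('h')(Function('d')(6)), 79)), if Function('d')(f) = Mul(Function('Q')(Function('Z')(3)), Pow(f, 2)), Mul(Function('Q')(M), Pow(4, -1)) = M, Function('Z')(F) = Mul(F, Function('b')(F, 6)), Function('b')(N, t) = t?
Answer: -77459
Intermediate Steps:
Function('Z')(F) = Mul(6, F) (Function('Z')(F) = Mul(F, 6) = Mul(6, F))
Function('Q')(M) = Mul(4, M)
Function('d')(f) = Mul(72, Pow(f, 2)) (Function('d')(f) = Mul(Mul(4, Mul(6, 3)), Pow(f, 2)) = Mul(Mul(4, 18), Pow(f, 2)) = Mul(72, Pow(f, 2)))
Mul(-29, Add(Function('h')(Function('d')(6)), 79)) = Mul(-29, Add(Mul(72, Pow(6, 2)), 79)) = Mul(-29, Add(Mul(72, 36), 79)) = Mul(-29, Add(2592, 79)) = Mul(-29, 2671) = -77459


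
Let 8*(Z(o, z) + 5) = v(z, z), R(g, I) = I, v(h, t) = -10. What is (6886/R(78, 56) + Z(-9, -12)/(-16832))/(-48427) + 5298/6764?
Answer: 30131663266763/38594456303872 ≈ 0.78073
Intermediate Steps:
Z(o, z) = -25/4 (Z(o, z) = -5 + (⅛)*(-10) = -5 - 5/4 = -25/4)
(6886/R(78, 56) + Z(-9, -12)/(-16832))/(-48427) + 5298/6764 = (6886/56 - 25/4/(-16832))/(-48427) + 5298/6764 = (6886*(1/56) - 25/4*(-1/16832))*(-1/48427) + 5298*(1/6764) = (3443/28 + 25/67328)*(-1/48427) + 2649/3382 = (57952751/471296)*(-1/48427) + 2649/3382 = -57952751/22823451392 + 2649/3382 = 30131663266763/38594456303872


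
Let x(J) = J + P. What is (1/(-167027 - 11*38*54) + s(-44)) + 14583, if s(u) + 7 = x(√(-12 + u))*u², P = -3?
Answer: 1662404031/189599 + 3872*I*√14 ≈ 8768.0 + 14488.0*I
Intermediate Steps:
x(J) = -3 + J (x(J) = J - 3 = -3 + J)
s(u) = -7 + u²*(-3 + √(-12 + u)) (s(u) = -7 + (-3 + √(-12 + u))*u² = -7 + u²*(-3 + √(-12 + u)))
(1/(-167027 - 11*38*54) + s(-44)) + 14583 = (1/(-167027 - 11*38*54) + (-7 + (-44)²*(-3 + √(-12 - 44)))) + 14583 = (1/(-167027 - 418*54) + (-7 + 1936*(-3 + √(-56)))) + 14583 = (1/(-167027 - 22572) + (-7 + 1936*(-3 + 2*I*√14))) + 14583 = (1/(-189599) + (-7 + (-5808 + 3872*I*√14))) + 14583 = (-1/189599 + (-5815 + 3872*I*√14)) + 14583 = (-1102518186/189599 + 3872*I*√14) + 14583 = 1662404031/189599 + 3872*I*√14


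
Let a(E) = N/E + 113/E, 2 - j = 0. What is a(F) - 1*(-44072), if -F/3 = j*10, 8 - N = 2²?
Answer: 881401/20 ≈ 44070.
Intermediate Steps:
j = 2 (j = 2 - 1*0 = 2 + 0 = 2)
N = 4 (N = 8 - 1*2² = 8 - 1*4 = 8 - 4 = 4)
F = -60 (F = -6*10 = -3*20 = -60)
a(E) = 117/E (a(E) = 4/E + 113/E = 117/E)
a(F) - 1*(-44072) = 117/(-60) - 1*(-44072) = 117*(-1/60) + 44072 = -39/20 + 44072 = 881401/20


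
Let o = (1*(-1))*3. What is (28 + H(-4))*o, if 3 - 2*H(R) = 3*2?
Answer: -159/2 ≈ -79.500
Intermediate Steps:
H(R) = -3/2 (H(R) = 3/2 - 3*2/2 = 3/2 - 1/2*6 = 3/2 - 3 = -3/2)
o = -3 (o = -1*3 = -3)
(28 + H(-4))*o = (28 - 3/2)*(-3) = (53/2)*(-3) = -159/2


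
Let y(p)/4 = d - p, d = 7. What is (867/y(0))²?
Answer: 751689/784 ≈ 958.79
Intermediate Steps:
y(p) = 28 - 4*p (y(p) = 4*(7 - p) = 28 - 4*p)
(867/y(0))² = (867/(28 - 4*0))² = (867/(28 + 0))² = (867/28)² = 751689/784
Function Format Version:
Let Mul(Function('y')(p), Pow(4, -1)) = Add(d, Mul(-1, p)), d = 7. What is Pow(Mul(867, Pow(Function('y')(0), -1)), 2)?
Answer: Rational(751689, 784) ≈ 958.79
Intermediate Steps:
Function('y')(p) = Add(28, Mul(-4, p)) (Function('y')(p) = Mul(4, Add(7, Mul(-1, p))) = Add(28, Mul(-4, p)))
Pow(Mul(867, Pow(Function('y')(0), -1)), 2) = Pow(Mul(867, Pow(Add(28, Mul(-4, 0)), -1)), 2) = Pow(Mul(867, Pow(Add(28, 0), -1)), 2) = Pow(Mul(867, Pow(28, -1)), 2) = Pow(Mul(867, Rational(1, 28)), 2) = Pow(Rational(867, 28), 2) = Rational(751689, 784)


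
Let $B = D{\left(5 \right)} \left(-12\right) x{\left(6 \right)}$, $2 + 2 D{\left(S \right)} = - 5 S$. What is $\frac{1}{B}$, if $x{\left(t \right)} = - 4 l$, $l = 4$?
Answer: $- \frac{1}{2592} \approx -0.0003858$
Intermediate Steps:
$x{\left(t \right)} = -16$ ($x{\left(t \right)} = \left(-4\right) 4 = -16$)
$D{\left(S \right)} = -1 - \frac{5 S}{2}$ ($D{\left(S \right)} = -1 + \frac{\left(-5\right) S}{2} = -1 - \frac{5 S}{2}$)
$B = -2592$ ($B = \left(-1 - \frac{25}{2}\right) \left(-12\right) \left(-16\right) = \left(- \frac{27}{2}\right) \left(-12\right) \left(-16\right) = 162 \left(-16\right) = -2592$)
$\frac{1}{B} = \frac{1}{-2592} = - \frac{1}{2592}$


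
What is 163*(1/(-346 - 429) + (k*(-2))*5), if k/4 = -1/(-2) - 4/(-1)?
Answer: -22738663/775 ≈ -29340.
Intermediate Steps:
k = 18 (k = 4*(-1/(-2) - 4/(-1)) = 4*(-1*(-½) - 4*(-1)) = 4*(½ + 4) = 4*(9/2) = 18)
163*(1/(-346 - 429) + (k*(-2))*5) = 163*(1/(-346 - 429) + (18*(-2))*5) = 163*(1/(-775) - 36*5) = 163*(-1/775 - 180) = 163*(-139501/775) = -22738663/775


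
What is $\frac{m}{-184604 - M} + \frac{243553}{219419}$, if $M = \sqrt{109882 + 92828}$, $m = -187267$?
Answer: $\frac{7942635876462955}{3738727966552207} - \frac{187267 \sqrt{202710}}{34078434106} \approx 2.1219$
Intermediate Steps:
$M = \sqrt{202710} \approx 450.23$
$\frac{m}{-184604 - M} + \frac{243553}{219419} = - \frac{187267}{-184604 - \sqrt{202710}} + \frac{243553}{219419} = \frac{243553}{219419} - \frac{187267}{-184604 - \sqrt{202710}}$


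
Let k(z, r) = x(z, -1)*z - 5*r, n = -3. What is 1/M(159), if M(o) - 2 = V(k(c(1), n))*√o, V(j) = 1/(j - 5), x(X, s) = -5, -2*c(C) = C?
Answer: 625/932 - 25*√159/932 ≈ 0.33236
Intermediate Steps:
c(C) = -C/2
k(z, r) = -5*r - 5*z (k(z, r) = -5*z - 5*r = -5*r - 5*z)
V(j) = 1/(-5 + j)
M(o) = 2 + 2*√o/25 (M(o) = 2 + √o/(-5 + (-5*(-3) - (-5)/2)) = 2 + √o/(-5 + (15 - 5*(-½))) = 2 + √o/(-5 + (15 + 5/2)) = 2 + √o/(-5 + 35/2) = 2 + √o/(25/2) = 2 + 2*√o/25)
1/M(159) = 1/(2 + 2*√159/25)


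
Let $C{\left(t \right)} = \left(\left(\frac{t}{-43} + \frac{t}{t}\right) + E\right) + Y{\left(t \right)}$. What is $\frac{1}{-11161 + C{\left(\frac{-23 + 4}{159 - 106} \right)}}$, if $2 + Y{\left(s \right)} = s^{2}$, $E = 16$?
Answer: $- \frac{120787}{1346275372} \approx -8.9719 \cdot 10^{-5}$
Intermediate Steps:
$Y{\left(s \right)} = -2 + s^{2}$
$C{\left(t \right)} = 15 + t^{2} - \frac{t}{43}$ ($C{\left(t \right)} = \left(\left(\frac{t}{-43} + \frac{t}{t}\right) + 16\right) + \left(-2 + t^{2}\right) = \left(\left(t \left(- \frac{1}{43}\right) + 1\right) + 16\right) + \left(-2 + t^{2}\right) = \left(\left(- \frac{t}{43} + 1\right) + 16\right) + \left(-2 + t^{2}\right) = \left(\left(1 - \frac{t}{43}\right) + 16\right) + \left(-2 + t^{2}\right) = \left(17 - \frac{t}{43}\right) + \left(-2 + t^{2}\right) = 15 + t^{2} - \frac{t}{43}$)
$\frac{1}{-11161 + C{\left(\frac{-23 + 4}{159 - 106} \right)}} = \frac{1}{-11161 + \left(15 + \left(\frac{-23 + 4}{159 - 106}\right)^{2} - \frac{\left(-23 + 4\right) \frac{1}{159 - 106}}{43}\right)} = \frac{1}{-11161 + \left(15 + \left(- \frac{19}{53}\right)^{2} - \frac{\left(-19\right) \frac{1}{53}}{43}\right)} = \frac{1}{-11161 + \left(15 + \left(\left(-19\right) \frac{1}{53}\right)^{2} - \frac{\left(-19\right) \frac{1}{53}}{43}\right)} = \frac{1}{-11161 + \left(15 + \left(- \frac{19}{53}\right)^{2} - - \frac{19}{2279}\right)} = \frac{1}{-11161 + \left(15 + \frac{361}{2809} + \frac{19}{2279}\right)} = \frac{1}{-11161 + \frac{1828335}{120787}} = \frac{1}{- \frac{1346275372}{120787}} = - \frac{120787}{1346275372}$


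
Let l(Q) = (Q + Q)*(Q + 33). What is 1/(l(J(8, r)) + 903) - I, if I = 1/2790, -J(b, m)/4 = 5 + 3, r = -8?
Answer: 1951/2340810 ≈ 0.00083347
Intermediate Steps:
J(b, m) = -32 (J(b, m) = -4*(5 + 3) = -4*8 = -32)
l(Q) = 2*Q*(33 + Q) (l(Q) = (2*Q)*(33 + Q) = 2*Q*(33 + Q))
I = 1/2790 ≈ 0.00035842
1/(l(J(8, r)) + 903) - I = 1/(2*(-32)*(33 - 32) + 903) - 1*1/2790 = 1/(2*(-32)*1 + 903) - 1/2790 = 1/(-64 + 903) - 1/2790 = 1/839 - 1/2790 = 1951/2340810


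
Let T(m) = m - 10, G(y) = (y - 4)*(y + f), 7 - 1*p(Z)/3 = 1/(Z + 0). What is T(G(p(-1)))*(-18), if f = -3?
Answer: -7380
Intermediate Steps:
p(Z) = 21 - 3/Z (p(Z) = 21 - 3/(Z + 0) = 21 - 3/Z)
G(y) = (-4 + y)*(-3 + y) (G(y) = (y - 4)*(y - 3) = (-4 + y)*(-3 + y))
T(m) = -10 + m
T(G(p(-1)))*(-18) = (-10 + (12 + (21 - 3/(-1))² - 7*(21 - 3/(-1))))*(-18) = (-10 + (12 + (21 - 3*(-1))² - 7*(21 - 3*(-1))))*(-18) = (-10 + (12 + (21 + 3)² - 7*(21 + 3)))*(-18) = (-10 + (12 + 24² - 7*24))*(-18) = (-10 + (12 + 576 - 168))*(-18) = (-10 + 420)*(-18) = 410*(-18) = -7380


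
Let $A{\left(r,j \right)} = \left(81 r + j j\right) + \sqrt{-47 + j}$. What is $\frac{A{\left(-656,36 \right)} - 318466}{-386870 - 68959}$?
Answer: $\frac{370306}{455829} - \frac{i \sqrt{11}}{455829} \approx 0.81238 - 7.276 \cdot 10^{-6} i$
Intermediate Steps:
$A{\left(r,j \right)} = j^{2} + \sqrt{-47 + j} + 81 r$ ($A{\left(r,j \right)} = \left(81 r + j^{2}\right) + \sqrt{-47 + j} = \left(j^{2} + 81 r\right) + \sqrt{-47 + j} = j^{2} + \sqrt{-47 + j} + 81 r$)
$\frac{A{\left(-656,36 \right)} - 318466}{-386870 - 68959} = \frac{\left(36^{2} + \sqrt{-47 + 36} + 81 \left(-656\right)\right) - 318466}{-386870 - 68959} = \frac{\left(1296 + \sqrt{-11} - 53136\right) - 318466}{-455829} = \left(\left(1296 + i \sqrt{11} - 53136\right) - 318466\right) \left(- \frac{1}{455829}\right) = \left(\left(-51840 + i \sqrt{11}\right) - 318466\right) \left(- \frac{1}{455829}\right) = \left(-370306 + i \sqrt{11}\right) \left(- \frac{1}{455829}\right) = \frac{370306}{455829} - \frac{i \sqrt{11}}{455829}$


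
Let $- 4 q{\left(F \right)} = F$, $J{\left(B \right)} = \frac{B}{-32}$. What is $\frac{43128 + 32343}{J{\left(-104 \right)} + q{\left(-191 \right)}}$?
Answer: $\frac{25157}{17} \approx 1479.8$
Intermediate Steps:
$J{\left(B \right)} = - \frac{B}{32}$ ($J{\left(B \right)} = B \left(- \frac{1}{32}\right) = - \frac{B}{32}$)
$q{\left(F \right)} = - \frac{F}{4}$
$\frac{43128 + 32343}{J{\left(-104 \right)} + q{\left(-191 \right)}} = \frac{43128 + 32343}{\left(- \frac{1}{32}\right) \left(-104\right) - - \frac{191}{4}} = \frac{75471}{\frac{13}{4} + \frac{191}{4}} = \frac{75471}{51} = 75471 \cdot \frac{1}{51} = \frac{25157}{17}$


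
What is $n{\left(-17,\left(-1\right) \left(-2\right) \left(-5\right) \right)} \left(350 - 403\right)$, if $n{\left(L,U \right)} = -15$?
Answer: $795$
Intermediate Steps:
$n{\left(-17,\left(-1\right) \left(-2\right) \left(-5\right) \right)} \left(350 - 403\right) = - 15 \left(350 - 403\right) = \left(-15\right) \left(-53\right) = 795$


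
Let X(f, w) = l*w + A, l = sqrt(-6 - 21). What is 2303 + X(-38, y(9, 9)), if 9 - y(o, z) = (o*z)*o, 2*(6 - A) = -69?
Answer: 4687/2 - 2160*I*sqrt(3) ≈ 2343.5 - 3741.2*I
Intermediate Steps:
A = 81/2 (A = 6 - 1/2*(-69) = 6 + 69/2 = 81/2 ≈ 40.500)
l = 3*I*sqrt(3) (l = sqrt(-27) = 3*I*sqrt(3) ≈ 5.1962*I)
y(o, z) = 9 - z*o**2 (y(o, z) = 9 - o*z*o = 9 - z*o**2)
X(f, w) = 81/2 + 3*I*w*sqrt(3) (X(f, w) = (3*I*sqrt(3))*w + 81/2 = 3*I*w*sqrt(3) + 81/2 = 81/2 + 3*I*w*sqrt(3))
2303 + X(-38, y(9, 9)) = 2303 + (81/2 + 3*I*(9 - 1*9*9**2)*sqrt(3)) = 2303 + (81/2 + 3*I*(9 - 1*9*81)*sqrt(3)) = 2303 + (81/2 + 3*I*(9 - 729)*sqrt(3)) = 2303 + (81/2 + 3*I*(-720)*sqrt(3)) = 2303 + (81/2 - 2160*I*sqrt(3)) = 4687/2 - 2160*I*sqrt(3)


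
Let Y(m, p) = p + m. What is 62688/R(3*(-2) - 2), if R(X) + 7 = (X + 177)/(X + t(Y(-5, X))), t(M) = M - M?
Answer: -167168/75 ≈ -2228.9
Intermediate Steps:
Y(m, p) = m + p
t(M) = 0
R(X) = -7 + (177 + X)/X (R(X) = -7 + (X + 177)/(X + 0) = -7 + (177 + X)/X)
62688/R(3*(-2) - 2) = 62688/(-6 + 177/(3*(-2) - 2)) = 62688/(-6 + 177/(-6 - 2)) = 62688/(-6 + 177/(-8)) = 62688/(-6 + 177*(-⅛)) = 62688/(-6 - 177/8) = 62688/(-225/8) = 62688*(-8/225) = -167168/75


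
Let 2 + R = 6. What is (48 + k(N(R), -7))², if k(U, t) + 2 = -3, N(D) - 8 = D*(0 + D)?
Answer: 1849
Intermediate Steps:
R = 4 (R = -2 + 6 = 4)
N(D) = 8 + D² (N(D) = 8 + D*(0 + D) = 8 + D*D = 8 + D²)
k(U, t) = -5 (k(U, t) = -2 - 3 = -5)
(48 + k(N(R), -7))² = (48 - 5)² = 43² = 1849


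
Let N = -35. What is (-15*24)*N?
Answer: 12600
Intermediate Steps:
(-15*24)*N = -15*24*(-35) = -360*(-35) = 12600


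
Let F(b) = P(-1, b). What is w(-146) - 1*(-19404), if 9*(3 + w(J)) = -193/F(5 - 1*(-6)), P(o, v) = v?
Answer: 1920506/99 ≈ 19399.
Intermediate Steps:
F(b) = b
w(J) = -490/99 (w(J) = -3 + (-193/(5 - 1*(-6)))/9 = -3 + (-193/(5 + 6))/9 = -3 + (-193/11)/9 = -3 + (-193*1/11)/9 = -3 + (1/9)*(-193/11) = -3 - 193/99 = -490/99)
w(-146) - 1*(-19404) = -490/99 - 1*(-19404) = -490/99 + 19404 = 1920506/99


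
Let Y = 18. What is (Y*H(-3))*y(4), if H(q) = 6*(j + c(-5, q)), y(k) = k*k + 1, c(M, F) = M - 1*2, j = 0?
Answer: -12852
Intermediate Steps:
c(M, F) = -2 + M (c(M, F) = M - 2 = -2 + M)
y(k) = 1 + k² (y(k) = k² + 1 = 1 + k²)
H(q) = -42 (H(q) = 6*(0 + (-2 - 5)) = 6*(0 - 7) = 6*(-7) = -42)
(Y*H(-3))*y(4) = (18*(-42))*(1 + 4²) = -756*(1 + 16) = -756*17 = -12852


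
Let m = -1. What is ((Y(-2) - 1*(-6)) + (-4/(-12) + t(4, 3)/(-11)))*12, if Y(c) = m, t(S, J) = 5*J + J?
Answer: 488/11 ≈ 44.364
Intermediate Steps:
t(S, J) = 6*J
Y(c) = -1
((Y(-2) - 1*(-6)) + (-4/(-12) + t(4, 3)/(-11)))*12 = ((-1 - 1*(-6)) + (-4/(-12) + (6*3)/(-11)))*12 = ((-1 + 6) + (-4*(-1/12) + 18*(-1/11)))*12 = (5 + (⅓ - 18/11))*12 = (5 - 43/33)*12 = (122/33)*12 = 488/11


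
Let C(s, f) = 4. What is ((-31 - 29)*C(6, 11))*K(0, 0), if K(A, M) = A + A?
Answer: 0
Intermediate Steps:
K(A, M) = 2*A
((-31 - 29)*C(6, 11))*K(0, 0) = ((-31 - 29)*4)*(2*0) = -60*4*0 = -240*0 = 0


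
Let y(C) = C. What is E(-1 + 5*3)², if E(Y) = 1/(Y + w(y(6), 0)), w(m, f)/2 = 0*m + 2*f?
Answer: 1/196 ≈ 0.0051020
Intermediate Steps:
w(m, f) = 4*f (w(m, f) = 2*(0*m + 2*f) = 2*(0 + 2*f) = 2*(2*f) = 4*f)
E(Y) = 1/Y (E(Y) = 1/(Y + 4*0) = 1/(Y + 0) = 1/Y)
E(-1 + 5*3)² = (1/(-1 + 5*3))² = (1/(-1 + 15))² = (1/14)² = 1/196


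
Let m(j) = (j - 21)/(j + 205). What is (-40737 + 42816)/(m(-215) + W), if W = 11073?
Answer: 10395/55483 ≈ 0.18735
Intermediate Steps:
m(j) = (-21 + j)/(205 + j)
(-40737 + 42816)/(m(-215) + W) = (-40737 + 42816)/((-21 - 215)/(205 - 215) + 11073) = 2079/(-236/(-10) + 11073) = 2079/(-1/10*(-236) + 11073) = 2079/(118/5 + 11073) = 2079/(55483/5) = 2079*(5/55483) = 10395/55483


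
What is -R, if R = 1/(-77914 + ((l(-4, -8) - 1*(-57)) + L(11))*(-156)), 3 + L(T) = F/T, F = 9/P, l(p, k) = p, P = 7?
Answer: 77/6601382 ≈ 1.1664e-5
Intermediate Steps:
F = 9/7 ≈ 1.2857
L(T) = -3 + 9/(7*T)
R = -77/6601382 (R = 1/(-77914 + ((-4 - 1*(-57)) + (-3 + (9/7)/11))*(-156)) = 1/(-77914 + ((-4 + 57) + (-3 + (9/7)*(1/11)))*(-156)) = 1/(-77914 + (53 + (-3 + 9/77))*(-156)) = 1/(-77914 + (53 - 222/77)*(-156)) = 1/(-77914 + (3859/77)*(-156)) = 1/(-77914 - 602004/77) = 1/(-6601382/77) = -77/6601382 ≈ -1.1664e-5)
-R = -1*(-77/6601382) = 77/6601382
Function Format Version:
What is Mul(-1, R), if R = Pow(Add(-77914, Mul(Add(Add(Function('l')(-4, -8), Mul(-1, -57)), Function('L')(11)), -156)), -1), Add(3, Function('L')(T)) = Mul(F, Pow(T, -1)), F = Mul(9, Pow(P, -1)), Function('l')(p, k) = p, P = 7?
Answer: Rational(77, 6601382) ≈ 1.1664e-5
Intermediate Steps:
F = Rational(9, 7) (F = Mul(9, Pow(7, -1)) = Mul(9, Rational(1, 7)) = Rational(9, 7) ≈ 1.2857)
Function('L')(T) = Add(-3, Mul(Rational(9, 7), Pow(T, -1)))
R = Rational(-77, 6601382) (R = Pow(Add(-77914, Mul(Add(Add(-4, Mul(-1, -57)), Add(-3, Mul(Rational(9, 7), Pow(11, -1)))), -156)), -1) = Pow(Add(-77914, Mul(Add(Add(-4, 57), Add(-3, Mul(Rational(9, 7), Rational(1, 11)))), -156)), -1) = Pow(Add(-77914, Mul(Add(53, Add(-3, Rational(9, 77))), -156)), -1) = Pow(Add(-77914, Mul(Add(53, Rational(-222, 77)), -156)), -1) = Pow(Add(-77914, Mul(Rational(3859, 77), -156)), -1) = Pow(Add(-77914, Rational(-602004, 77)), -1) = Pow(Rational(-6601382, 77), -1) = Rational(-77, 6601382) ≈ -1.1664e-5)
Mul(-1, R) = Mul(-1, Rational(-77, 6601382)) = Rational(77, 6601382)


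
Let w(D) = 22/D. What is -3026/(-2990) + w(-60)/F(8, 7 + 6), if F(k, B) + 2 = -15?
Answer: 31523/30498 ≈ 1.0336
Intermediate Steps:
F(k, B) = -17 (F(k, B) = -2 - 15 = -17)
-3026/(-2990) + w(-60)/F(8, 7 + 6) = -3026/(-2990) + (22/(-60))/(-17) = -3026*(-1/2990) + (22*(-1/60))*(-1/17) = 1513/1495 - 11/30*(-1/17) = 1513/1495 + 11/510 = 31523/30498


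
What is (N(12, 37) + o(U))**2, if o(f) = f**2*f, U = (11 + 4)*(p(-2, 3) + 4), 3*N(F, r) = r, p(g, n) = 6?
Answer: 102516374251369/9 ≈ 1.1391e+13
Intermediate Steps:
N(F, r) = r/3
U = 150 (U = (11 + 4)*(6 + 4) = 15*10 = 150)
o(f) = f**3
(N(12, 37) + o(U))**2 = ((1/3)*37 + 150**3)**2 = (37/3 + 3375000)**2 = (10125037/3)**2 = 102516374251369/9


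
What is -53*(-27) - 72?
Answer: 1359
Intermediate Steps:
-53*(-27) - 72 = 1431 - 72 = 1359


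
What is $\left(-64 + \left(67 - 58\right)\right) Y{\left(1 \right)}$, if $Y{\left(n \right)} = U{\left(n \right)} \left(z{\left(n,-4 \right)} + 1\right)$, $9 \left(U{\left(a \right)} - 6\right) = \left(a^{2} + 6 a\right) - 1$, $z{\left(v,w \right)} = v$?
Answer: $- \frac{2200}{3} \approx -733.33$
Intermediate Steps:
$U{\left(a \right)} = \frac{53}{9} + \frac{a^{2}}{9} + \frac{2 a}{3}$ ($U{\left(a \right)} = 6 + \frac{\left(a^{2} + 6 a\right) - 1}{9} = 6 + \frac{-1 + a^{2} + 6 a}{9} = 6 + \left(- \frac{1}{9} + \frac{a^{2}}{9} + \frac{2 a}{3}\right) = \frac{53}{9} + \frac{a^{2}}{9} + \frac{2 a}{3}$)
$Y{\left(n \right)} = \left(1 + n\right) \left(\frac{53}{9} + \frac{n^{2}}{9} + \frac{2 n}{3}\right)$ ($Y{\left(n \right)} = \left(\frac{53}{9} + \frac{n^{2}}{9} + \frac{2 n}{3}\right) \left(n + 1\right) = \left(\frac{53}{9} + \frac{n^{2}}{9} + \frac{2 n}{3}\right) \left(1 + n\right) = \left(1 + n\right) \left(\frac{53}{9} + \frac{n^{2}}{9} + \frac{2 n}{3}\right)$)
$\left(-64 + \left(67 - 58\right)\right) Y{\left(1 \right)} = \left(-64 + \left(67 - 58\right)\right) \frac{\left(1 + 1\right) \left(53 + 1^{2} + 6 \cdot 1\right)}{9} = \left(-64 + 9\right) \frac{1}{9} \cdot 2 \left(53 + 1 + 6\right) = - 55 \cdot \frac{1}{9} \cdot 2 \cdot 60 = \left(-55\right) \frac{40}{3} = - \frac{2200}{3}$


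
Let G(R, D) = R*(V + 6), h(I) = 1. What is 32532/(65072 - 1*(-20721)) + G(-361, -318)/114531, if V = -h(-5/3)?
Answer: 3571066127/9825958083 ≈ 0.36343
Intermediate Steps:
V = -1 (V = -1*1 = -1)
G(R, D) = 5*R (G(R, D) = R*(-1 + 6) = R*5 = 5*R)
32532/(65072 - 1*(-20721)) + G(-361, -318)/114531 = 32532/(65072 - 1*(-20721)) + (5*(-361))/114531 = 32532/(65072 + 20721) - 1805*1/114531 = 32532/85793 - 1805/114531 = 3571066127/9825958083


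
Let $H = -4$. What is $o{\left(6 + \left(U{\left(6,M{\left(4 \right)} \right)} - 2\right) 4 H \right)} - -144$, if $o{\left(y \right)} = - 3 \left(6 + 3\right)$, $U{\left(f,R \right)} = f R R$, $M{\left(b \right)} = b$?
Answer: $117$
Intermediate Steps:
$U{\left(f,R \right)} = f R^{2}$ ($U{\left(f,R \right)} = R f R = f R^{2}$)
$o{\left(y \right)} = -27$ ($o{\left(y \right)} = \left(-3\right) 9 = -27$)
$o{\left(6 + \left(U{\left(6,M{\left(4 \right)} \right)} - 2\right) 4 H \right)} - -144 = -27 - -144 = -27 + 144 = 117$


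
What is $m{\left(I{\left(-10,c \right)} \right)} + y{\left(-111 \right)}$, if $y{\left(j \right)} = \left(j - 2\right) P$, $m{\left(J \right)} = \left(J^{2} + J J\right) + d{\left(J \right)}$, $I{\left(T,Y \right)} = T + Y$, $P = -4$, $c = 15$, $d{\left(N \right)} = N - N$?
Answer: $502$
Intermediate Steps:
$d{\left(N \right)} = 0$
$m{\left(J \right)} = 2 J^{2}$ ($m{\left(J \right)} = \left(J^{2} + J J\right) + 0 = \left(J^{2} + J^{2}\right) + 0 = 2 J^{2} + 0 = 2 J^{2}$)
$y{\left(j \right)} = 8 - 4 j$ ($y{\left(j \right)} = \left(j - 2\right) \left(-4\right) = \left(-2 + j\right) \left(-4\right) = 8 - 4 j$)
$m{\left(I{\left(-10,c \right)} \right)} + y{\left(-111 \right)} = 2 \left(-10 + 15\right)^{2} + \left(8 - -444\right) = 2 \cdot 5^{2} + \left(8 + 444\right) = 2 \cdot 25 + 452 = 50 + 452 = 502$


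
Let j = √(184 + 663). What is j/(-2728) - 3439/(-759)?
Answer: 3439/759 - √7/248 ≈ 4.5203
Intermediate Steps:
j = 11*√7 (j = √847 = 11*√7 ≈ 29.103)
j/(-2728) - 3439/(-759) = (11*√7)/(-2728) - 3439/(-759) = (11*√7)*(-1/2728) - 3439*(-1/759) = -√7/248 + 3439/759 = 3439/759 - √7/248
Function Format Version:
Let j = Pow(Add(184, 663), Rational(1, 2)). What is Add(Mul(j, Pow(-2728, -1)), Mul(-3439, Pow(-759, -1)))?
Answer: Add(Rational(3439, 759), Mul(Rational(-1, 248), Pow(7, Rational(1, 2)))) ≈ 4.5203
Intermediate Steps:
j = Mul(11, Pow(7, Rational(1, 2))) (j = Pow(847, Rational(1, 2)) = Mul(11, Pow(7, Rational(1, 2))) ≈ 29.103)
Add(Mul(j, Pow(-2728, -1)), Mul(-3439, Pow(-759, -1))) = Add(Mul(Mul(11, Pow(7, Rational(1, 2))), Pow(-2728, -1)), Mul(-3439, Pow(-759, -1))) = Add(Mul(Mul(11, Pow(7, Rational(1, 2))), Rational(-1, 2728)), Mul(-3439, Rational(-1, 759))) = Add(Mul(Rational(-1, 248), Pow(7, Rational(1, 2))), Rational(3439, 759)) = Add(Rational(3439, 759), Mul(Rational(-1, 248), Pow(7, Rational(1, 2))))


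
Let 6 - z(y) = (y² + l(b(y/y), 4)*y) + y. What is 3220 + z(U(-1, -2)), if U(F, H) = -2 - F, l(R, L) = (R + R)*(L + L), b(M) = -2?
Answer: 3194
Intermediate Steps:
l(R, L) = 4*L*R (l(R, L) = (2*R)*(2*L) = 4*L*R)
z(y) = 6 - y² + 31*y (z(y) = 6 - ((y² + (4*4*(-2))*y) + y) = 6 - ((y² - 32*y) + y) = 6 - (y² - 31*y) = 6 + (-y² + 31*y) = 6 - y² + 31*y)
3220 + z(U(-1, -2)) = 3220 + (6 - (-2 - 1*(-1))² + 31*(-2 - 1*(-1))) = 3220 + (6 - (-2 + 1)² + 31*(-2 + 1)) = 3220 + (6 - 1*(-1)² + 31*(-1)) = 3220 + (6 - 1*1 - 31) = 3220 + (6 - 1 - 31) = 3220 - 26 = 3194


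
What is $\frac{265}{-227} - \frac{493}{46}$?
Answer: $- \frac{124101}{10442} \approx -11.885$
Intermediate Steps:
$\frac{265}{-227} - \frac{493}{46} = 265 \left(- \frac{1}{227}\right) - \frac{493}{46} = - \frac{265}{227} - \frac{493}{46} = - \frac{124101}{10442}$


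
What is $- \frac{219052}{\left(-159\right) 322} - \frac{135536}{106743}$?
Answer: $\frac{5673946}{1885793} \approx 3.0088$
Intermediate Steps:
$- \frac{219052}{\left(-159\right) 322} - \frac{135536}{106743} = - \frac{219052}{-51198} - \frac{135536}{106743} = \left(-219052\right) \left(- \frac{1}{51198}\right) - \frac{135536}{106743} = \frac{4762}{1113} - \frac{135536}{106743} = \frac{5673946}{1885793}$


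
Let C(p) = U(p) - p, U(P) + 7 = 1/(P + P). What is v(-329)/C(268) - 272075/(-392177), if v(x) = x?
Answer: 15608806259/8258071089 ≈ 1.8901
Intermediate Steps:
U(P) = -7 + 1/(2*P) (U(P) = -7 + 1/(P + P) = -7 + 1/(2*P))
C(p) = -7 + 1/(2*p) - p (C(p) = (-7 + 1/(2*p)) - p = -7 + 1/(2*p) - p)
v(-329)/C(268) - 272075/(-392177) = -329/(-7 + (½)/268 - 1*268) - 272075/(-392177) = -329/(-7 + (½)*(1/268) - 268) - 272075*(-1/392177) = -329/(-7 + 1/536 - 268) + 272075/392177 = -329/(-147399/536) + 272075/392177 = -329*(-536/147399) + 272075/392177 = 25192/21057 + 272075/392177 = 15608806259/8258071089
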